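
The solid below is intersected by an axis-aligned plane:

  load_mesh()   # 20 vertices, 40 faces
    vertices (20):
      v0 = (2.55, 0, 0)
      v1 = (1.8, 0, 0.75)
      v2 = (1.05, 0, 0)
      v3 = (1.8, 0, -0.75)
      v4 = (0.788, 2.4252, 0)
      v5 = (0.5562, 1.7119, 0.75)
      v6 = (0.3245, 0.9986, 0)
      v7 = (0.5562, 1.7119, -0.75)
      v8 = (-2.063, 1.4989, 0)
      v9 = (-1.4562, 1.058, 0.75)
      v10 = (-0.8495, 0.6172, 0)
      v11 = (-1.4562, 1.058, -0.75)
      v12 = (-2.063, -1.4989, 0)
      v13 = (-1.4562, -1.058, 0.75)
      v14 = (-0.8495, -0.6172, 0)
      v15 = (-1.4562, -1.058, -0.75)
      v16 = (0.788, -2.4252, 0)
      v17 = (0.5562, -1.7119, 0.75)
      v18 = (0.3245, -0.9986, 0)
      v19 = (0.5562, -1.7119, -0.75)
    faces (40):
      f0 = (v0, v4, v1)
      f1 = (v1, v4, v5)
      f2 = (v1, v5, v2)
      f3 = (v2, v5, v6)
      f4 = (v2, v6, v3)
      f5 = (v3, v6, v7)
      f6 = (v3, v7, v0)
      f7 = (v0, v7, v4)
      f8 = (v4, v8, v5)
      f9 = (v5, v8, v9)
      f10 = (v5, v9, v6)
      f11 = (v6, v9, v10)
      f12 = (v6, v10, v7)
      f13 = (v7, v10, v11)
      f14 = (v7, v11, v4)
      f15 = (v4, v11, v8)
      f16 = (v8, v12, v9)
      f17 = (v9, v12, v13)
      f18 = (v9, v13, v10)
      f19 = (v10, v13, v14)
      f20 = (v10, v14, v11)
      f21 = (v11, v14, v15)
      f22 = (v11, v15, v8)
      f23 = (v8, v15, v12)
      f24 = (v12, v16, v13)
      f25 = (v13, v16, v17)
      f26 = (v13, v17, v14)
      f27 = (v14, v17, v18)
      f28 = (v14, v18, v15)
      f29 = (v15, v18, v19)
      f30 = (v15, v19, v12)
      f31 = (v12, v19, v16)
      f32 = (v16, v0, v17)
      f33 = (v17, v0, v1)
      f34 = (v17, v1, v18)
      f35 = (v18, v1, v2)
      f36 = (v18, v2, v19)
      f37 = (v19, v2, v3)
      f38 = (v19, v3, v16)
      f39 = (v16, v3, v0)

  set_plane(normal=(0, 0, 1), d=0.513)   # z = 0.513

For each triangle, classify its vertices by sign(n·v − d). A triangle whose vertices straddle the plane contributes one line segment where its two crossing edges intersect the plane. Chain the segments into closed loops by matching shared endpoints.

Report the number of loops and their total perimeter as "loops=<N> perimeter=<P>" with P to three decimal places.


Straddling triangles (20 of 40):
  (v0,v4,v1) [--+] → (1.48021, 0.766363, 0.513)–(2.037, 0, 0.513)  len=0.9473
  (v1,v4,v5) [+-+] → (1.48021, 0.766363, 0.513)–(0.629449, 1.9373, 0.513)  len=1.4474
  (v1,v5,v2) [++-] → (0.712241, 1.17094, 0.513)–(1.563, 0, 0.513)  len=1.4474
  (v2,v5,v6) [-+-] → (0.712241, 1.17094, 0.513)–(0.482983, 1.4865, 0.513)  len=0.3900
  (v4,v8,v5) [--+] → (-0.271467, 1.64459, 0.513)–(0.629449, 1.9373, 0.513)  len=0.9473
  (v5,v8,v9) [+-+] → (-0.271467, 1.64459, 0.513)–(-1.64795, 1.19732, 0.513)  len=1.4473
  (v5,v9,v6) [++-] → (-0.893499, 1.03923, 0.513)–(0.482983, 1.4865, 0.513)  len=1.4473
  (v6,v9,v10) [-+-] → (-0.893499, 1.03923, 0.513)–(-1.26448, 0.918707, 0.513)  len=0.3901
  (v8,v12,v9) [--+] → (-1.64795, 0.25002, 0.513)–(-1.64795, 1.19732, 0.513)  len=0.9473
  (v9,v12,v13) [+-+] → (-1.64795, 0.25002, 0.513)–(-1.64795, -1.19732, 0.513)  len=1.4473
  (v9,v13,v10) [++-] → (-1.26448, -0.528637, 0.513)–(-1.26448, 0.918707, 0.513)  len=1.4473
  (v10,v13,v14) [-+-] → (-1.26448, -0.528637, 0.513)–(-1.26448, -0.918707, 0.513)  len=0.3901
  (v12,v16,v13) [--+] → (-0.747033, -1.49004, 0.513)–(-1.64795, -1.19732, 0.513)  len=0.9473
  (v13,v16,v17) [+-+] → (-0.747033, -1.49004, 0.513)–(0.629449, -1.9373, 0.513)  len=1.4473
  (v13,v17,v14) [++-] → (0.111999, -1.36597, 0.513)–(-1.26448, -0.918707, 0.513)  len=1.4473
  (v14,v17,v18) [-+-] → (0.111999, -1.36597, 0.513)–(0.482983, -1.4865, 0.513)  len=0.3901
  (v16,v0,v17) [--+] → (1.18624, -1.17094, 0.513)–(0.629449, -1.9373, 0.513)  len=0.9473
  (v17,v0,v1) [+-+] → (1.18624, -1.17094, 0.513)–(2.037, 0, 0.513)  len=1.4474
  (v17,v1,v18) [++-] → (1.33374, -0.315558, 0.513)–(0.482983, -1.4865, 0.513)  len=1.4474
  (v18,v1,v2) [-+-] → (1.33374, -0.315558, 0.513)–(1.563, 0, 0.513)  len=0.3900

Chained into 2 loop(s):
  loop 1: 10 segments, perimeter = 11.9731
  loop 2: 10 segments, perimeter = 9.1870
Total perimeter = 21.160

loops=2 perimeter=21.160


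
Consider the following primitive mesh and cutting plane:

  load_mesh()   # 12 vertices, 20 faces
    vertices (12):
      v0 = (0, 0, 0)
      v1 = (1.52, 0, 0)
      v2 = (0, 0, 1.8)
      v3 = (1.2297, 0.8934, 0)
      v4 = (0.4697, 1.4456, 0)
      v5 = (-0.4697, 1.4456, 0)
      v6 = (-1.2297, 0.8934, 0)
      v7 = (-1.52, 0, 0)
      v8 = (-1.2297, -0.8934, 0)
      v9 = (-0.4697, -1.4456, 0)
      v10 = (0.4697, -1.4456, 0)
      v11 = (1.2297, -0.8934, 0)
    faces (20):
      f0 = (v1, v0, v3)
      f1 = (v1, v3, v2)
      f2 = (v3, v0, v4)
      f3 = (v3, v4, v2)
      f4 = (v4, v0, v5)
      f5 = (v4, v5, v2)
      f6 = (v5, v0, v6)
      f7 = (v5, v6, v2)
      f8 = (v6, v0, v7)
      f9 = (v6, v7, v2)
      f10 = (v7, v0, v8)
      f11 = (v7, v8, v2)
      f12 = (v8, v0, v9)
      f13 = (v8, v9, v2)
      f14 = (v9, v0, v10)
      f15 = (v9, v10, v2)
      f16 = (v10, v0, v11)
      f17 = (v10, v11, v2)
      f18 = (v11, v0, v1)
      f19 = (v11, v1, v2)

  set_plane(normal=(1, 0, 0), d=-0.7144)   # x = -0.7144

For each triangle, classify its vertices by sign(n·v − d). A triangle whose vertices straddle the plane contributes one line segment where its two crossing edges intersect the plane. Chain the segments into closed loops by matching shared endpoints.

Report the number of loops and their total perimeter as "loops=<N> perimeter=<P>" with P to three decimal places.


Straddling triangles (8 of 20):
  (v5,v0,v6) [++-] → (-0.7144, 0.519025, 0)–(-0.7144, 1.26781, 0)  len=0.7488
  (v5,v6,v2) [+-+] → (-0.7144, 1.26781, 0)–(-0.7144, 0.519025, 0.754282)  len=1.0628
  (v6,v0,v7) [-+-] → (-0.7144, 0.519025, 0)–(-0.7144, 0, 0)  len=0.5190
  (v6,v7,v2) [--+] → (-0.7144, 0, 0.954)–(-0.7144, 0.519025, 0.754282)  len=0.5561
  (v7,v0,v8) [-+-] → (-0.7144, 0, 0)–(-0.7144, -0.519025, 0)  len=0.5190
  (v7,v8,v2) [--+] → (-0.7144, -0.519025, 0.754282)–(-0.7144, 0, 0.954)  len=0.5561
  (v8,v0,v9) [-++] → (-0.7144, -0.519025, 0)–(-0.7144, -1.26781, 0)  len=0.7488
  (v8,v9,v2) [-++] → (-0.7144, -1.26781, 0)–(-0.7144, -0.519025, 0.754282)  len=1.0628

Chained into 1 loop(s):
  loop 1: 8 segments, perimeter = 5.7735
Total perimeter = 5.774

loops=1 perimeter=5.774


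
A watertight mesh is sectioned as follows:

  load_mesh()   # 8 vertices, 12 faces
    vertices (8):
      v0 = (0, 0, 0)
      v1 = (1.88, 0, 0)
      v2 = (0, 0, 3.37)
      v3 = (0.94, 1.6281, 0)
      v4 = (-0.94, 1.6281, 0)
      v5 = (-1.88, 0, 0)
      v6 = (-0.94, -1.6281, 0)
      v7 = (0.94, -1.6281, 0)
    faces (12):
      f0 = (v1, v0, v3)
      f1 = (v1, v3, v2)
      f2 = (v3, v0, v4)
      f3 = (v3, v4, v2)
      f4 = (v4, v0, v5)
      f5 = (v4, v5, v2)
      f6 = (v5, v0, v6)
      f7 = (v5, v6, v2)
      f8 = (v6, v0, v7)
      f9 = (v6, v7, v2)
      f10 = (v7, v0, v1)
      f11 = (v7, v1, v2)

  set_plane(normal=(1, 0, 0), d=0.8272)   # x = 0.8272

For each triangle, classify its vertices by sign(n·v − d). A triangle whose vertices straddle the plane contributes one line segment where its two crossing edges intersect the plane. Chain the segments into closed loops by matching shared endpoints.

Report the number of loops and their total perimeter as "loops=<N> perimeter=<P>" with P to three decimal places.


loops=1 perimeter=8.278

Straddling triangles (8 of 12):
  (v1,v0,v3) [+-+] → (0.8272, 0, 0)–(0.8272, 1.43273, 0)  len=1.4327
  (v1,v3,v2) [++-] → (0.8272, 1.43273, 0.4044)–(0.8272, 0, 1.8872)  len=2.0619
  (v3,v0,v4) [+--] → (0.8272, 1.43273, 0)–(0.8272, 1.6281, 0)  len=0.1954
  (v3,v4,v2) [+--] → (0.8272, 1.6281, 0)–(0.8272, 1.43273, 0.4044)  len=0.4491
  (v6,v0,v7) [--+] → (0.8272, -1.43273, 0)–(0.8272, -1.6281, 0)  len=0.1954
  (v6,v7,v2) [-+-] → (0.8272, -1.6281, 0)–(0.8272, -1.43273, 0.4044)  len=0.4491
  (v7,v0,v1) [+-+] → (0.8272, -1.43273, 0)–(0.8272, 0, 0)  len=1.4327
  (v7,v1,v2) [++-] → (0.8272, 0, 1.8872)–(0.8272, -1.43273, 0.4044)  len=2.0619

Chained into 1 loop(s):
  loop 1: 8 segments, perimeter = 8.2782
Total perimeter = 8.278


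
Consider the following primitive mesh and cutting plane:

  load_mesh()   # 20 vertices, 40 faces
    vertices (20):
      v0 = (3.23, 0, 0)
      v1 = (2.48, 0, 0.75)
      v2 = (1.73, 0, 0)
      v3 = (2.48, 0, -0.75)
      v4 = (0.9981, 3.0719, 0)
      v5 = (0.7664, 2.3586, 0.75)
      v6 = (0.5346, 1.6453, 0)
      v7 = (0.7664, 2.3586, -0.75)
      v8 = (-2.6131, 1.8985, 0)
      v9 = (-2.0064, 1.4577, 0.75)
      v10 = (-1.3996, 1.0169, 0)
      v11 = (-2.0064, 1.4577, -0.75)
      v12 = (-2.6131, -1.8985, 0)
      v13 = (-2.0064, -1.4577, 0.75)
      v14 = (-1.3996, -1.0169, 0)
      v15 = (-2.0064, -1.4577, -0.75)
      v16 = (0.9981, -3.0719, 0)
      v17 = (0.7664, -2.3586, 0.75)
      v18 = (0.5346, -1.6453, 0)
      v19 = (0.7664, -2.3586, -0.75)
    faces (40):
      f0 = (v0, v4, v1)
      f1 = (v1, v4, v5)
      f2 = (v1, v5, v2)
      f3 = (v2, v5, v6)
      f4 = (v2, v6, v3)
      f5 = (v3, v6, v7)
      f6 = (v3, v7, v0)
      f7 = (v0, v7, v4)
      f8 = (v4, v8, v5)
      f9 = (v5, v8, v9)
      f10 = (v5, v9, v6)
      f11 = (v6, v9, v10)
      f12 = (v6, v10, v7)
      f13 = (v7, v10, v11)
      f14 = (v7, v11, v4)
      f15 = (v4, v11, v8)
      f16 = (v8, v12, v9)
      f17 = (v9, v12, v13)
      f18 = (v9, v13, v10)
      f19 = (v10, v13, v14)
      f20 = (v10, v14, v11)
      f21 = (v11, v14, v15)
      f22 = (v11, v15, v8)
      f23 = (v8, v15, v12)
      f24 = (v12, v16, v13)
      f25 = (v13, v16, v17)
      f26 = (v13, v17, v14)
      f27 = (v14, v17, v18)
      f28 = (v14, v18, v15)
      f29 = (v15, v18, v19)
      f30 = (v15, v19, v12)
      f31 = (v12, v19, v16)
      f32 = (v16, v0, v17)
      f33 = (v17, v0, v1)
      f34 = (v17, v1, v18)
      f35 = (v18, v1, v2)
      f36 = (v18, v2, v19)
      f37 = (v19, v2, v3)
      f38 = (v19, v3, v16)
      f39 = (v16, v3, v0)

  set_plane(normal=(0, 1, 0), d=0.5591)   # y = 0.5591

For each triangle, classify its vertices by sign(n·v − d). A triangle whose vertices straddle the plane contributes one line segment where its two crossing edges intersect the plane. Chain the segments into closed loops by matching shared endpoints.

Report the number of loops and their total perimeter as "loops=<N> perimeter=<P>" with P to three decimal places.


Straddling triangles (16 of 40):
  (v0,v4,v1) [-+-] → (2.82378, 0.5591, 0)–(2.21029, 0.5591, 0.613497)  len=0.8676
  (v1,v4,v5) [-++] → (2.21029, 0.5591, 0.613497)–(2.0738, 0.5591, 0.75)  len=0.1930
  (v1,v5,v2) [-+-] → (2.0738, 0.5591, 0.75)–(1.50158, 0.5591, 0.177786)  len=0.8092
  (v2,v5,v6) [-++] → (1.50158, 0.5591, 0.177786)–(1.32378, 0.5591, 0)  len=0.2514
  (v2,v6,v3) [-+-] → (1.32378, 0.5591, 0)–(1.81892, 0.5591, -0.495138)  len=0.7002
  (v3,v6,v7) [-++] → (1.81892, 0.5591, -0.495138)–(2.0738, 0.5591, -0.75)  len=0.3604
  (v3,v7,v0) [-+-] → (2.0738, 0.5591, -0.75)–(2.64601, 0.5591, -0.177786)  len=0.8092
  (v0,v7,v4) [-++] → (2.64601, 0.5591, -0.177786)–(2.82378, 0.5591, 0)  len=0.2514
  (v8,v12,v9) [+-+] → (-2.6131, 0.5591, 0)–(-2.16884, 0.5591, 0.549193)  len=0.7064
  (v9,v12,v13) [+--] → (-2.16884, 0.5591, 0.549193)–(-2.0064, 0.5591, 0.75)  len=0.2583
  (v9,v13,v10) [+-+] → (-2.0064, 0.5591, 0.75)–(-1.51186, 0.5591, 0.13875)  len=0.7863
  (v10,v13,v14) [+--] → (-1.51186, 0.5591, 0.13875)–(-1.3996, 0.5591, 0)  len=0.1785
  (v10,v14,v11) [+-+] → (-1.3996, 0.5591, 0)–(-1.78605, 0.5591, -0.477653)  len=0.6144
  (v11,v14,v15) [+--] → (-1.78605, 0.5591, -0.477653)–(-2.0064, 0.5591, -0.75)  len=0.3503
  (v11,v15,v8) [+-+] → (-2.0064, 0.5591, -0.75)–(-2.37098, 0.5591, -0.299312)  len=0.5797
  (v8,v15,v12) [+--] → (-2.37098, 0.5591, -0.299312)–(-2.6131, 0.5591, 0)  len=0.3850

Chained into 2 loop(s):
  loop 1: 8 segments, perimeter = 4.2426
  loop 2: 8 segments, perimeter = 3.8588
Total perimeter = 8.101

loops=2 perimeter=8.101


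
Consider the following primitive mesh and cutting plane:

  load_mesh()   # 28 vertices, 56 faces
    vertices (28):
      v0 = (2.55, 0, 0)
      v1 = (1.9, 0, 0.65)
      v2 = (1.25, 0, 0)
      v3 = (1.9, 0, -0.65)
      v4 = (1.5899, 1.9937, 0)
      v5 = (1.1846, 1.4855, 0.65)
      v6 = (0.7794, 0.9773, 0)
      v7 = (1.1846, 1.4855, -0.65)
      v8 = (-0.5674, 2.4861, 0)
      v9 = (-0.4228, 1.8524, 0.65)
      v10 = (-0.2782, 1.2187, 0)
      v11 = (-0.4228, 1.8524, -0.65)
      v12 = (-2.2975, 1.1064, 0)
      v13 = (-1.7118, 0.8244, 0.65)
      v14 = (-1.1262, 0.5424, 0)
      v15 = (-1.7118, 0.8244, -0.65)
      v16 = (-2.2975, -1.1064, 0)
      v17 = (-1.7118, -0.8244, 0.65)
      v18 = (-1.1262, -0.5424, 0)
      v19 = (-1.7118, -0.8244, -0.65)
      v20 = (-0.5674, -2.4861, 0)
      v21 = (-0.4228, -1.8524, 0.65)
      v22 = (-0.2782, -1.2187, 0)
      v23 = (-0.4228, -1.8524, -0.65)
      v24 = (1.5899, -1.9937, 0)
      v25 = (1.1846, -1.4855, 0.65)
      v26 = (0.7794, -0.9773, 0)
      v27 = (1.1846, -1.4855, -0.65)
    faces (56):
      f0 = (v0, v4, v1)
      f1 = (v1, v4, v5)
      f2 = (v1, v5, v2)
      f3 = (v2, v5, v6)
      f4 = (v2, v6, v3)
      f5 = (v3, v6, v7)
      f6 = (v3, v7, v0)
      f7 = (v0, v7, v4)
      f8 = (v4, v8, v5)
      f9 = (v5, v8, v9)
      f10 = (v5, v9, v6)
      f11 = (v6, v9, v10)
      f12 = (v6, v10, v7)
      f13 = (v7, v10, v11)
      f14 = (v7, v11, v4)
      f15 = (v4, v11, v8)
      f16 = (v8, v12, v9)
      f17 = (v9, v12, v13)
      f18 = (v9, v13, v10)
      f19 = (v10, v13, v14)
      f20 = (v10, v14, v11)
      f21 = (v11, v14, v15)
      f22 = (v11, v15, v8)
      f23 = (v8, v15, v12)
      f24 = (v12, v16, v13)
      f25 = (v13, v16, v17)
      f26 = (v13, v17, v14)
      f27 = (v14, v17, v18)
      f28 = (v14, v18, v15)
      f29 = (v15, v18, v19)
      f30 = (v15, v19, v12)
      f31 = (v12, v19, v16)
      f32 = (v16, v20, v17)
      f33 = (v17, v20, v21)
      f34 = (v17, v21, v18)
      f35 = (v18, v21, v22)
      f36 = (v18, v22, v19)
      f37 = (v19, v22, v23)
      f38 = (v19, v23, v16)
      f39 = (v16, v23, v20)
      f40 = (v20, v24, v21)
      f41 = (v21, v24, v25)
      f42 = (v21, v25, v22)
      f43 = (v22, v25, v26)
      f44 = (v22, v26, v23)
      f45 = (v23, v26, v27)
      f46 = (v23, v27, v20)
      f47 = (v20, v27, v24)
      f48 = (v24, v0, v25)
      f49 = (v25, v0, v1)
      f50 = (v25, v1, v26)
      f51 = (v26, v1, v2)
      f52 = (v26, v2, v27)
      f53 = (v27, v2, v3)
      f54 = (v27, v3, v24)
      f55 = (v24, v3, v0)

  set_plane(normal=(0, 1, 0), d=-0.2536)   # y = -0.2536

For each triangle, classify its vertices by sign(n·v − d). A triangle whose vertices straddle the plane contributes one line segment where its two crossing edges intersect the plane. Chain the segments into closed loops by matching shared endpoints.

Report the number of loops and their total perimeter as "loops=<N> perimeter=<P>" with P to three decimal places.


Straddling triangles (16 of 56):
  (v12,v16,v13) [+-+] → (-2.2975, -0.2536, 0)–(-2.03881, -0.2536, 0.287093)  len=0.3865
  (v13,v16,v17) [+--] → (-2.03881, -0.2536, 0.287093)–(-1.7118, -0.2536, 0.65)  len=0.4885
  (v13,v17,v14) [+-+] → (-1.7118, -0.2536, 0.65)–(-1.46724, -0.2536, 0.378548)  len=0.3654
  (v14,v17,v18) [+--] → (-1.46724, -0.2536, 0.378548)–(-1.1262, -0.2536, 0)  len=0.5095
  (v14,v18,v15) [+-+] → (-1.1262, -0.2536, 0)–(-1.24994, -0.2536, -0.137343)  len=0.1849
  (v15,v18,v19) [+--] → (-1.24994, -0.2536, -0.137343)–(-1.7118, -0.2536, -0.65)  len=0.6900
  (v15,v19,v12) [+-+] → (-1.7118, -0.2536, -0.65)–(-1.88495, -0.2536, -0.457841)  len=0.2587
  (v12,v19,v16) [+--] → (-1.88495, -0.2536, -0.457841)–(-2.2975, -0.2536, 0)  len=0.6163
  (v24,v0,v25) [-+-] → (2.42787, -0.2536, 0)–(2.3169, -0.2536, 0.110966)  len=0.1569
  (v25,v0,v1) [-++] → (2.3169, -0.2536, 0.110966)–(1.77787, -0.2536, 0.65)  len=0.7623
  (v25,v1,v26) [-+-] → (1.77787, -0.2536, 0.65)–(1.60922, -0.2536, 0.481331)  len=0.2385
  (v26,v1,v2) [-++] → (1.60922, -0.2536, 0.481331)–(1.12788, -0.2536, 0)  len=0.6807
  (v26,v2,v27) [-+-] → (1.12788, -0.2536, 0)–(1.23884, -0.2536, -0.110966)  len=0.1569
  (v27,v2,v3) [-++] → (1.23884, -0.2536, -0.110966)–(1.77787, -0.2536, -0.65)  len=0.7623
  (v27,v3,v24) [-+-] → (1.77787, -0.2536, -0.65)–(1.86056, -0.2536, -0.56732)  len=0.1169
  (v24,v3,v0) [-++] → (1.86056, -0.2536, -0.56732)–(2.42787, -0.2536, 0)  len=0.8023

Chained into 2 loop(s):
  loop 1: 8 segments, perimeter = 3.4997
  loop 2: 8 segments, perimeter = 3.6769
Total perimeter = 7.177

loops=2 perimeter=7.177


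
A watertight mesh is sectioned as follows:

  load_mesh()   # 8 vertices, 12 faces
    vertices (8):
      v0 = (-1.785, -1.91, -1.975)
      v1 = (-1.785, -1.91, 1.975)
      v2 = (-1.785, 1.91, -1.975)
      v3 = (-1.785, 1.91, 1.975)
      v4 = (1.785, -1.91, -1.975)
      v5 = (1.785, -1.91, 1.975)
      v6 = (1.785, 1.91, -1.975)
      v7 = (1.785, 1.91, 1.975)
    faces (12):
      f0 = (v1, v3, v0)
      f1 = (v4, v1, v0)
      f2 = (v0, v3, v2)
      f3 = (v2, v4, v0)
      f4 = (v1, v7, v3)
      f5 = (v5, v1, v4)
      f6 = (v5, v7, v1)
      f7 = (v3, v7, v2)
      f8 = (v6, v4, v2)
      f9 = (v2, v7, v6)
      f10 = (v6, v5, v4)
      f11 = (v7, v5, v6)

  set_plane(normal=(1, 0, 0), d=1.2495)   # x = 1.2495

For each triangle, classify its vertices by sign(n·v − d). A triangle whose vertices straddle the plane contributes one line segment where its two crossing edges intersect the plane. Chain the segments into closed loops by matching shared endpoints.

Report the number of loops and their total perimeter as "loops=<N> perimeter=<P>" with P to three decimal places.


Straddling triangles (8 of 12):
  (v4,v1,v0) [+--] → (1.2495, -1.91, -1.3825)–(1.2495, -1.91, -1.975)  len=0.5925
  (v2,v4,v0) [-+-] → (1.2495, -1.337, -1.975)–(1.2495, -1.91, -1.975)  len=0.5730
  (v1,v7,v3) [-+-] → (1.2495, 1.337, 1.975)–(1.2495, 1.91, 1.975)  len=0.5730
  (v5,v1,v4) [+-+] → (1.2495, -1.91, 1.975)–(1.2495, -1.91, -1.3825)  len=3.3575
  (v5,v7,v1) [++-] → (1.2495, 1.337, 1.975)–(1.2495, -1.91, 1.975)  len=3.2470
  (v3,v7,v2) [-+-] → (1.2495, 1.91, 1.975)–(1.2495, 1.91, 1.3825)  len=0.5925
  (v6,v4,v2) [++-] → (1.2495, -1.337, -1.975)–(1.2495, 1.91, -1.975)  len=3.2470
  (v2,v7,v6) [-++] → (1.2495, 1.91, 1.3825)–(1.2495, 1.91, -1.975)  len=3.3575

Chained into 1 loop(s):
  loop 1: 8 segments, perimeter = 15.5400
Total perimeter = 15.540

loops=1 perimeter=15.540


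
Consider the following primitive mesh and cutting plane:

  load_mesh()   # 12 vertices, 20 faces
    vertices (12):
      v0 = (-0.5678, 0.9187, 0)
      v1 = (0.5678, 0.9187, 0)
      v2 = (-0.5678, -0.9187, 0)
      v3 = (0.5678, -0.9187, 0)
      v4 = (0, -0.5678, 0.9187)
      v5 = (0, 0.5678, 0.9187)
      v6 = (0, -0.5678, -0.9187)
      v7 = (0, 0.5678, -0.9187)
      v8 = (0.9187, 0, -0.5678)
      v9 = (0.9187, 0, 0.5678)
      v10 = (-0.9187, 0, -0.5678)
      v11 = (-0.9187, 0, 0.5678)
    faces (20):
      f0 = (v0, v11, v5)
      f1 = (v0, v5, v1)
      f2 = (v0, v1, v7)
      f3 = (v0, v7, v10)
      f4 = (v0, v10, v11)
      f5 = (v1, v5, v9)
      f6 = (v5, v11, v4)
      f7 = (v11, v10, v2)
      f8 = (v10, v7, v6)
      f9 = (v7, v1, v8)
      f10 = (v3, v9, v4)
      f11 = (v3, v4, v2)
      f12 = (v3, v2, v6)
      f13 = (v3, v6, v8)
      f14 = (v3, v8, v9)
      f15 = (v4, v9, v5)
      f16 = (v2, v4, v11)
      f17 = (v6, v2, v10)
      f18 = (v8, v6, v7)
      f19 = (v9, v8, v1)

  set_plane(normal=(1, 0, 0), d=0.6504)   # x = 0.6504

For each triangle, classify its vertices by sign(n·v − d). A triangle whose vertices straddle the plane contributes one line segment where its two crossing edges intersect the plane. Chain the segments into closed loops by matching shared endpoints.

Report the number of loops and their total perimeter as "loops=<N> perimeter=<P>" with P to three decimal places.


loops=1 perimeter=4.234

Straddling triangles (8 of 20):
  (v1,v5,v9) [--+] → (0.6504, 0.165822, 0.670278)–(0.6504, 0.702443, 0.133657)  len=0.7589
  (v7,v1,v8) [--+] → (0.6504, 0.702443, -0.133657)–(0.6504, 0.165822, -0.670278)  len=0.7589
  (v3,v9,v4) [-+-] → (0.6504, -0.702443, 0.133657)–(0.6504, -0.165822, 0.670278)  len=0.7589
  (v3,v6,v8) [--+] → (0.6504, -0.165822, -0.670278)–(0.6504, -0.702443, -0.133657)  len=0.7589
  (v3,v8,v9) [-++] → (0.6504, -0.702443, -0.133657)–(0.6504, -0.702443, 0.133657)  len=0.2673
  (v4,v9,v5) [-+-] → (0.6504, -0.165822, 0.670278)–(0.6504, 0.165822, 0.670278)  len=0.3316
  (v8,v6,v7) [+--] → (0.6504, -0.165822, -0.670278)–(0.6504, 0.165822, -0.670278)  len=0.3316
  (v9,v8,v1) [++-] → (0.6504, 0.702443, -0.133657)–(0.6504, 0.702443, 0.133657)  len=0.2673

Chained into 1 loop(s):
  loop 1: 8 segments, perimeter = 4.2335
Total perimeter = 4.234


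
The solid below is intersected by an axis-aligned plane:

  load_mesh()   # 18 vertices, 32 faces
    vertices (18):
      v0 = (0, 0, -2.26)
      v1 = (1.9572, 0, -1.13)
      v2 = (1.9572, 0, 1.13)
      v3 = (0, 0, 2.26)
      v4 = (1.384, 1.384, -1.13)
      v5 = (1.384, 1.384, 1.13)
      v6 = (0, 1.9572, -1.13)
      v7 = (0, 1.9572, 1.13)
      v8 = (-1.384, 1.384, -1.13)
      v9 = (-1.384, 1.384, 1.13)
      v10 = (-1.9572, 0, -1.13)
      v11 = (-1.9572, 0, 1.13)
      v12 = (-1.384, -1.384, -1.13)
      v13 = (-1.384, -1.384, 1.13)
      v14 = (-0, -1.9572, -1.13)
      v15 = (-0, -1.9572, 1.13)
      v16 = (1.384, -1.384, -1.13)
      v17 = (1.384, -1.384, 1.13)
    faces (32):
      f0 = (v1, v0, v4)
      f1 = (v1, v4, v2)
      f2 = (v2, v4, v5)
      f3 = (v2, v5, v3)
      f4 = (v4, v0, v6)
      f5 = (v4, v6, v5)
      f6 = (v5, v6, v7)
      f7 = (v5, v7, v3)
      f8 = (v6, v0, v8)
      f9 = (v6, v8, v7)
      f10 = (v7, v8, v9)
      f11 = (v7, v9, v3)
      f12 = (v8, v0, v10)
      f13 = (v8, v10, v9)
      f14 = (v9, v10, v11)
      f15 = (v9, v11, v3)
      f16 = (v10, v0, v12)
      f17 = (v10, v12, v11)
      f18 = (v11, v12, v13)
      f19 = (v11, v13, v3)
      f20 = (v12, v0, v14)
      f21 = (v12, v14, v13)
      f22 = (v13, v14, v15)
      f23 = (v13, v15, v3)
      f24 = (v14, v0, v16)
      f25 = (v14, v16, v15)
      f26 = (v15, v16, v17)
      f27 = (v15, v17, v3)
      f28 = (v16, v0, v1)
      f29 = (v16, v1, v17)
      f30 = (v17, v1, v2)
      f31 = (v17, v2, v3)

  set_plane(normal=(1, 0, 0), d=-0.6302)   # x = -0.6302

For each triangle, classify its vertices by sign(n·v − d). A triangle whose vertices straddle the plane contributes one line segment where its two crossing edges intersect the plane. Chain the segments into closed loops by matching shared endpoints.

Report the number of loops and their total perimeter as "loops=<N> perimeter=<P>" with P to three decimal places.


loops=1 perimeter=12.035

Straddling triangles (12 of 32):
  (v6,v0,v8) [++-] → (-0.6302, 0.6302, -1.74546)–(-0.6302, 1.6962, -1.13)  len=1.2309
  (v6,v8,v7) [+-+] → (-0.6302, 1.6962, -1.13)–(-0.6302, 1.6962, 0.100916)  len=1.2309
  (v7,v8,v9) [+--] → (-0.6302, 1.6962, 0.100916)–(-0.6302, 1.6962, 1.13)  len=1.0291
  (v7,v9,v3) [+-+] → (-0.6302, 1.6962, 1.13)–(-0.6302, 0.6302, 1.74546)  len=1.2309
  (v8,v0,v10) [-+-] → (-0.6302, 0.6302, -1.74546)–(-0.6302, 0, -1.89615)  len=0.6480
  (v9,v11,v3) [--+] → (-0.6302, 0, 1.89615)–(-0.6302, 0.6302, 1.74546)  len=0.6480
  (v10,v0,v12) [-+-] → (-0.6302, 0, -1.89615)–(-0.6302, -0.6302, -1.74546)  len=0.6480
  (v11,v13,v3) [--+] → (-0.6302, -0.6302, 1.74546)–(-0.6302, 0, 1.89615)  len=0.6480
  (v12,v0,v14) [-++] → (-0.6302, -0.6302, -1.74546)–(-0.6302, -1.6962, -1.13)  len=1.2309
  (v12,v14,v13) [-+-] → (-0.6302, -1.6962, -1.13)–(-0.6302, -1.6962, -0.100916)  len=1.0291
  (v13,v14,v15) [-++] → (-0.6302, -1.6962, -0.100916)–(-0.6302, -1.6962, 1.13)  len=1.2309
  (v13,v15,v3) [-++] → (-0.6302, -1.6962, 1.13)–(-0.6302, -0.6302, 1.74546)  len=1.2309

Chained into 1 loop(s):
  loop 1: 12 segments, perimeter = 12.0355
Total perimeter = 12.035


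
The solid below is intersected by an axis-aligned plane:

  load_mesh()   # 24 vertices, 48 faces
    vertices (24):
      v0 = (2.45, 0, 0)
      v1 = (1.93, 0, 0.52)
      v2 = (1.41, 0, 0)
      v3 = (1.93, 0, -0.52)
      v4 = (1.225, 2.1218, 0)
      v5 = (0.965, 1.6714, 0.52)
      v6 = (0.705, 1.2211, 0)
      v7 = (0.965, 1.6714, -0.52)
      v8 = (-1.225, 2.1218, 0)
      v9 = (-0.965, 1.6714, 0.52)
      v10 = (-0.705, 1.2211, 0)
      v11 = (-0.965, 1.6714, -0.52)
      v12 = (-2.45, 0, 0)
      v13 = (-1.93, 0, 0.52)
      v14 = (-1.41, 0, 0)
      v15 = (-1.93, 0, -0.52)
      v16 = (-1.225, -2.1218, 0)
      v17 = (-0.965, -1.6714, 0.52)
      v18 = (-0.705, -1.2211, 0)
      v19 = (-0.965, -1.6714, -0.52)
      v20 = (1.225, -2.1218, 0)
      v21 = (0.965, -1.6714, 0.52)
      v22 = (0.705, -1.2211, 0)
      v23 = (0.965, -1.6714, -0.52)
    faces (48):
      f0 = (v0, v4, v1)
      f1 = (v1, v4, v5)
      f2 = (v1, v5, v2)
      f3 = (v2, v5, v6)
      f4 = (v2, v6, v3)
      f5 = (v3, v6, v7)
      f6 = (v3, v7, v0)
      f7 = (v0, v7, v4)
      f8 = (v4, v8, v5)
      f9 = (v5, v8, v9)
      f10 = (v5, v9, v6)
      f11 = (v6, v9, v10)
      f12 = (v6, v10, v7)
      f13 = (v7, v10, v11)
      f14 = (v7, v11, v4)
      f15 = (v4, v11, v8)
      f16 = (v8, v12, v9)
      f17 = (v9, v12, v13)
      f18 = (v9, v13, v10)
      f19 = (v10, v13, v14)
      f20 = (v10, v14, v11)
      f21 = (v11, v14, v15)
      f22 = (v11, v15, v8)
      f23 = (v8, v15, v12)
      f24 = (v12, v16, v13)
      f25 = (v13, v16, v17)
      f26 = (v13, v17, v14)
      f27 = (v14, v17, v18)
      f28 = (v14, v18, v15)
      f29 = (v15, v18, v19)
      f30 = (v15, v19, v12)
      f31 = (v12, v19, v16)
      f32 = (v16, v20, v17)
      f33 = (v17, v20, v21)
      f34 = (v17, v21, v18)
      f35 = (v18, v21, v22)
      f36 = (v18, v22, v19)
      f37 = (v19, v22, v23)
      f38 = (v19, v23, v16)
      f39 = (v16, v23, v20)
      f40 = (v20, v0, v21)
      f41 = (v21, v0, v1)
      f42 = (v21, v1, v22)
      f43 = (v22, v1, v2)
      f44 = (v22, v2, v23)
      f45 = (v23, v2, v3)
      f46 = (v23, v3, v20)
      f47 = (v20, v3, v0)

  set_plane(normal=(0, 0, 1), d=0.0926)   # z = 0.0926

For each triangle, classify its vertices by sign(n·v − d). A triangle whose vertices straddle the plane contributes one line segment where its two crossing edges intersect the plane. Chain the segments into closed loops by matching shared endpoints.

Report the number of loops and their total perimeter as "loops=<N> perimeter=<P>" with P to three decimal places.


loops=2 perimeter=23.160

Straddling triangles (24 of 48):
  (v0,v4,v1) [--+] → (1.35054, 1.74396, 0.0926)–(2.3574, 0, 0.0926)  len=2.0137
  (v1,v4,v5) [+-+] → (1.35054, 1.74396, 0.0926)–(1.1787, 2.04159, 0.0926)  len=0.3437
  (v1,v5,v2) [++-] → (1.33076, 0.297638, 0.0926)–(1.5026, 0, 0.0926)  len=0.3437
  (v2,v5,v6) [-+-] → (1.33076, 0.297638, 0.0926)–(0.7513, 1.30129, 0.0926)  len=1.1589
  (v4,v8,v5) [--+] → (-0.835012, 2.04159, 0.0926)–(1.1787, 2.04159, 0.0926)  len=2.0137
  (v5,v8,v9) [+-+] → (-0.835012, 2.04159, 0.0926)–(-1.1787, 2.04159, 0.0926)  len=0.3437
  (v5,v9,v6) [++-] → (0.407612, 1.30129, 0.0926)–(0.7513, 1.30129, 0.0926)  len=0.3437
  (v6,v9,v10) [-+-] → (0.407612, 1.30129, 0.0926)–(-0.7513, 1.30129, 0.0926)  len=1.1589
  (v8,v12,v9) [--+] → (-2.18556, 0.297638, 0.0926)–(-1.1787, 2.04159, 0.0926)  len=2.0137
  (v9,v12,v13) [+-+] → (-2.18556, 0.297638, 0.0926)–(-2.3574, 0, 0.0926)  len=0.3437
  (v9,v13,v10) [++-] → (-0.923144, 1.00365, 0.0926)–(-0.7513, 1.30129, 0.0926)  len=0.3437
  (v10,v13,v14) [-+-] → (-0.923144, 1.00365, 0.0926)–(-1.5026, 0, 0.0926)  len=1.1589
  (v12,v16,v13) [--+] → (-1.35054, -1.74396, 0.0926)–(-2.3574, 0, 0.0926)  len=2.0137
  (v13,v16,v17) [+-+] → (-1.35054, -1.74396, 0.0926)–(-1.1787, -2.04159, 0.0926)  len=0.3437
  (v13,v17,v14) [++-] → (-1.33076, -0.297638, 0.0926)–(-1.5026, 0, 0.0926)  len=0.3437
  (v14,v17,v18) [-+-] → (-1.33076, -0.297638, 0.0926)–(-0.7513, -1.30129, 0.0926)  len=1.1589
  (v16,v20,v17) [--+] → (0.835012, -2.04159, 0.0926)–(-1.1787, -2.04159, 0.0926)  len=2.0137
  (v17,v20,v21) [+-+] → (0.835012, -2.04159, 0.0926)–(1.1787, -2.04159, 0.0926)  len=0.3437
  (v17,v21,v18) [++-] → (-0.407612, -1.30129, 0.0926)–(-0.7513, -1.30129, 0.0926)  len=0.3437
  (v18,v21,v22) [-+-] → (-0.407612, -1.30129, 0.0926)–(0.7513, -1.30129, 0.0926)  len=1.1589
  (v20,v0,v21) [--+] → (2.18556, -0.297638, 0.0926)–(1.1787, -2.04159, 0.0926)  len=2.0137
  (v21,v0,v1) [+-+] → (2.18556, -0.297638, 0.0926)–(2.3574, 0, 0.0926)  len=0.3437
  (v21,v1,v22) [++-] → (0.923144, -1.00365, 0.0926)–(0.7513, -1.30129, 0.0926)  len=0.3437
  (v22,v1,v2) [-+-] → (0.923144, -1.00365, 0.0926)–(1.5026, 0, 0.0926)  len=1.1589

Chained into 2 loop(s):
  loop 1: 12 segments, perimeter = 14.1445
  loop 2: 12 segments, perimeter = 9.0156
Total perimeter = 23.160


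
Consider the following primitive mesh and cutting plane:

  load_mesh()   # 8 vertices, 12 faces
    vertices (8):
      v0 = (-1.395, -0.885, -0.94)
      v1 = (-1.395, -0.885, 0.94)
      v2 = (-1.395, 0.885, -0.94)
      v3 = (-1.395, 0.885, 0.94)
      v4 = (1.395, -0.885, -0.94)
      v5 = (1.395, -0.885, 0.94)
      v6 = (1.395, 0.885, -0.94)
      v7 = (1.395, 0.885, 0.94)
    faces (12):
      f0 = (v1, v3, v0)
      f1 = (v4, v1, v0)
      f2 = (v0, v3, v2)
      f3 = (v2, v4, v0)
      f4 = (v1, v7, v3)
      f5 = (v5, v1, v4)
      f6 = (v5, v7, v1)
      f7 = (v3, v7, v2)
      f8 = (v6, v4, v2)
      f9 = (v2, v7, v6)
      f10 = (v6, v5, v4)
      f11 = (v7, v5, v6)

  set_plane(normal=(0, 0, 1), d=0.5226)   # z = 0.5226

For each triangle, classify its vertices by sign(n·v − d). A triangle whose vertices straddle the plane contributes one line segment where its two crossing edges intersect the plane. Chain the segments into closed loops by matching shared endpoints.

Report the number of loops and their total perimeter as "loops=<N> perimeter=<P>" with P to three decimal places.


Straddling triangles (8 of 12):
  (v1,v3,v0) [++-] → (-1.395, 0.492022, 0.5226)–(-1.395, -0.885, 0.5226)  len=1.3770
  (v4,v1,v0) [-+-] → (-0.775561, -0.885, 0.5226)–(-1.395, -0.885, 0.5226)  len=0.6194
  (v0,v3,v2) [-+-] → (-1.395, 0.492022, 0.5226)–(-1.395, 0.885, 0.5226)  len=0.3930
  (v5,v1,v4) [++-] → (-0.775561, -0.885, 0.5226)–(1.395, -0.885, 0.5226)  len=2.1706
  (v3,v7,v2) [++-] → (0.775561, 0.885, 0.5226)–(-1.395, 0.885, 0.5226)  len=2.1706
  (v2,v7,v6) [-+-] → (0.775561, 0.885, 0.5226)–(1.395, 0.885, 0.5226)  len=0.6194
  (v6,v5,v4) [-+-] → (1.395, -0.492022, 0.5226)–(1.395, -0.885, 0.5226)  len=0.3930
  (v7,v5,v6) [++-] → (1.395, -0.492022, 0.5226)–(1.395, 0.885, 0.5226)  len=1.3770

Chained into 1 loop(s):
  loop 1: 8 segments, perimeter = 9.1200
Total perimeter = 9.120

loops=1 perimeter=9.120


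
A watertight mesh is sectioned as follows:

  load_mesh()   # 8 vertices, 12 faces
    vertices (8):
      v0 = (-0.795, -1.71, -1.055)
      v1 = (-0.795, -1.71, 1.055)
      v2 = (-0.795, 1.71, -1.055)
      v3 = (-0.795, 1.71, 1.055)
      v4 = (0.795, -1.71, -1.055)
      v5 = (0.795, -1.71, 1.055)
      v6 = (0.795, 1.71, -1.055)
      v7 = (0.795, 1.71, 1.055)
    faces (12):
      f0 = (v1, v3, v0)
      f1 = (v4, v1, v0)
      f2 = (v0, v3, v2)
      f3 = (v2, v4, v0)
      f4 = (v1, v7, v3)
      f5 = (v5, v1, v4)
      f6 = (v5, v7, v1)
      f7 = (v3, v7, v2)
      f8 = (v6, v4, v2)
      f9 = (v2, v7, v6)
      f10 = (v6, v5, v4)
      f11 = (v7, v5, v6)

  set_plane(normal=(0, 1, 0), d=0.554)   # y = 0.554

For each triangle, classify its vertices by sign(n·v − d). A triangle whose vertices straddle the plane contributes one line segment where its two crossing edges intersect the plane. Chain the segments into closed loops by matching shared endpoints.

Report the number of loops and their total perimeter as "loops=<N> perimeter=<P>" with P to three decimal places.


loops=1 perimeter=7.400

Straddling triangles (8 of 12):
  (v1,v3,v0) [-+-] → (-0.795, 0.554, 1.055)–(-0.795, 0.554, 0.341795)  len=0.7132
  (v0,v3,v2) [-++] → (-0.795, 0.554, 0.341795)–(-0.795, 0.554, -1.055)  len=1.3968
  (v2,v4,v0) [+--] → (-0.257561, 0.554, -1.055)–(-0.795, 0.554, -1.055)  len=0.5374
  (v1,v7,v3) [-++] → (0.257561, 0.554, 1.055)–(-0.795, 0.554, 1.055)  len=1.0526
  (v5,v7,v1) [-+-] → (0.795, 0.554, 1.055)–(0.257561, 0.554, 1.055)  len=0.5374
  (v6,v4,v2) [+-+] → (0.795, 0.554, -1.055)–(-0.257561, 0.554, -1.055)  len=1.0526
  (v6,v5,v4) [+--] → (0.795, 0.554, -0.341795)–(0.795, 0.554, -1.055)  len=0.7132
  (v7,v5,v6) [+-+] → (0.795, 0.554, 1.055)–(0.795, 0.554, -0.341795)  len=1.3968

Chained into 1 loop(s):
  loop 1: 8 segments, perimeter = 7.4000
Total perimeter = 7.400


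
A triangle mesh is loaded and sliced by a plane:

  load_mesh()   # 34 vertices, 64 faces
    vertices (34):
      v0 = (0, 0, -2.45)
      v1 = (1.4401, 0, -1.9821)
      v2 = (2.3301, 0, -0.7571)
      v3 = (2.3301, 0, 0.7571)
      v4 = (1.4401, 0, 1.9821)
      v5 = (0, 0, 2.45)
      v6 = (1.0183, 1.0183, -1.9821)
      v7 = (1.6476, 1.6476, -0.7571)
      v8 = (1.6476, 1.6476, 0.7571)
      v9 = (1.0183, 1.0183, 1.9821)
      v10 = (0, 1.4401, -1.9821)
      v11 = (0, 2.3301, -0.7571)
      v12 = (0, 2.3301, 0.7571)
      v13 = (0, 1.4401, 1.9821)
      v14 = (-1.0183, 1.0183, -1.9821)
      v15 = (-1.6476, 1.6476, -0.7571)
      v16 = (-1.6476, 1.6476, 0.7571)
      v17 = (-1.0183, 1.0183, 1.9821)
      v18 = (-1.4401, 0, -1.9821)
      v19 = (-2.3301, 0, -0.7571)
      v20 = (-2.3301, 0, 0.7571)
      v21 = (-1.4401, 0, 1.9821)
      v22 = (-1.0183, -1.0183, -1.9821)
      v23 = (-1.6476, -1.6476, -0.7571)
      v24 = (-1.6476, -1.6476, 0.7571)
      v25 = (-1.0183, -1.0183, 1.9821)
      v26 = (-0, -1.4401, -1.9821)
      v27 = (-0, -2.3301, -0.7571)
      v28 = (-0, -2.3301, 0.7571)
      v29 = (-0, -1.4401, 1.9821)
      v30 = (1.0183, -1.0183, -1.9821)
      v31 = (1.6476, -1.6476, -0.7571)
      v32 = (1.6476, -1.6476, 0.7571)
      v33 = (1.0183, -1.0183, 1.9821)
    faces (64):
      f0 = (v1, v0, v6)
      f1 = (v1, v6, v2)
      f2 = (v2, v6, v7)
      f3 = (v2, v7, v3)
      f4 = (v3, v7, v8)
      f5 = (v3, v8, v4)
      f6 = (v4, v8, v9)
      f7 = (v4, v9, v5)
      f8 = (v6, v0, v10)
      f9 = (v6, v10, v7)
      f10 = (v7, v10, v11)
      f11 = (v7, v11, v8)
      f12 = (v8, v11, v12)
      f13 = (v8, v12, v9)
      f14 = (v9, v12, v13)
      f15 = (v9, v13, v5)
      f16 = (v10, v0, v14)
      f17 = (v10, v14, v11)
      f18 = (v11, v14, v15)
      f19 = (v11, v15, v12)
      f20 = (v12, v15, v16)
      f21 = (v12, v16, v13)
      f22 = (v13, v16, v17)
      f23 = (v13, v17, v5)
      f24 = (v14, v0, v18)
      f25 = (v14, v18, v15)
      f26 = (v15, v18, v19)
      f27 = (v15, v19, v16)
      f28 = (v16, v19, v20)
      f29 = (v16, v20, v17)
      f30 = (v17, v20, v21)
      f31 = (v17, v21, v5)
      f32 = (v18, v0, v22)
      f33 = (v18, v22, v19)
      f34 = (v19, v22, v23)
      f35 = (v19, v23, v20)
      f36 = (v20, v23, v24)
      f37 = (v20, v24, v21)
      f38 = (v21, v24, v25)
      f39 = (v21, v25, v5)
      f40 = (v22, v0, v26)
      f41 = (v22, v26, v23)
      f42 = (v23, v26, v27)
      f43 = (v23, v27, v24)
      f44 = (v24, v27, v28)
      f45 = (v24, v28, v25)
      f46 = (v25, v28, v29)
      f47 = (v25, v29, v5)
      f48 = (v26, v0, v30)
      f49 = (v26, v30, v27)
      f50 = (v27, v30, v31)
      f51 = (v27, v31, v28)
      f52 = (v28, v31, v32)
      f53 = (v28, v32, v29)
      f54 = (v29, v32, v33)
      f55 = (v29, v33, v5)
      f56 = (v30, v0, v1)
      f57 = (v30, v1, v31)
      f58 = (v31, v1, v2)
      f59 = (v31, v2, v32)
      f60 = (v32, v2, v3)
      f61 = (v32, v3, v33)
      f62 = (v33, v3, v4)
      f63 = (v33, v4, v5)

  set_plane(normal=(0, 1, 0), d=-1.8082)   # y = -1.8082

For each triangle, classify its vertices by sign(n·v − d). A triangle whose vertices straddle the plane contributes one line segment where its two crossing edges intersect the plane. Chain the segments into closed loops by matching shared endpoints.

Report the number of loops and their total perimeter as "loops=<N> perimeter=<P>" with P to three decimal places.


Straddling triangles (10 of 64):
  (v23,v26,v27) [++-] → (0, -1.8082, -1.47545)–(-1.2599, -1.8082, -0.7571)  len=1.4503
  (v23,v27,v24) [+-+] → (-1.2599, -1.8082, -0.7571)–(-1.2599, -1.8082, 0.400792)  len=1.1579
  (v24,v27,v28) [+--] → (-1.2599, -1.8082, 0.400792)–(-1.2599, -1.8082, 0.7571)  len=0.3563
  (v24,v28,v25) [+-+] → (-1.2599, -1.8082, 0.7571)–(-0.405131, -1.8082, 1.24447)  len=0.9840
  (v25,v28,v29) [+-+] → (-0.405131, -1.8082, 1.24447)–(0, -1.8082, 1.47545)  len=0.4664
  (v26,v30,v27) [++-] → (0.405131, -1.8082, -1.24447)–(0, -1.8082, -1.47545)  len=0.4664
  (v27,v30,v31) [-++] → (0.405131, -1.8082, -1.24447)–(1.2599, -1.8082, -0.7571)  len=0.9840
  (v27,v31,v28) [-+-] → (1.2599, -1.8082, -0.7571)–(1.2599, -1.8082, -0.400792)  len=0.3563
  (v28,v31,v32) [-++] → (1.2599, -1.8082, -0.400792)–(1.2599, -1.8082, 0.7571)  len=1.1579
  (v28,v32,v29) [-++] → (1.2599, -1.8082, 0.7571)–(0, -1.8082, 1.47545)  len=1.4503

Chained into 1 loop(s):
  loop 1: 10 segments, perimeter = 8.8296
Total perimeter = 8.830

loops=1 perimeter=8.830


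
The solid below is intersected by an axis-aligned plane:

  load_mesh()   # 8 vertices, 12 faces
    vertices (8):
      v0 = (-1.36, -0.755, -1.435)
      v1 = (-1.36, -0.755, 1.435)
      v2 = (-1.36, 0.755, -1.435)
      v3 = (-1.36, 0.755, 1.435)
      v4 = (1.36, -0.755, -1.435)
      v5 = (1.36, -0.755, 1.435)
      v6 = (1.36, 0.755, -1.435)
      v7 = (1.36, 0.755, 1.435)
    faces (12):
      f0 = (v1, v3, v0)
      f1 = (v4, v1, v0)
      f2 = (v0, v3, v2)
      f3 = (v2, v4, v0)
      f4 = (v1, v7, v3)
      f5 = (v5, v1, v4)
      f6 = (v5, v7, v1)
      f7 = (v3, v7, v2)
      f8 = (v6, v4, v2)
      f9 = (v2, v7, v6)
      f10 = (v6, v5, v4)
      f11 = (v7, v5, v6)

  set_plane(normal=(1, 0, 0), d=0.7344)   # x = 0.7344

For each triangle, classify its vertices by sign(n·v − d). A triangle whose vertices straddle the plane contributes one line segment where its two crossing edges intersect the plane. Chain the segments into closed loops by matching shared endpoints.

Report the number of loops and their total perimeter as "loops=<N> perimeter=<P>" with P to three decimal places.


Straddling triangles (8 of 12):
  (v4,v1,v0) [+--] → (0.7344, -0.755, -0.7749)–(0.7344, -0.755, -1.435)  len=0.6601
  (v2,v4,v0) [-+-] → (0.7344, -0.4077, -1.435)–(0.7344, -0.755, -1.435)  len=0.3473
  (v1,v7,v3) [-+-] → (0.7344, 0.4077, 1.435)–(0.7344, 0.755, 1.435)  len=0.3473
  (v5,v1,v4) [+-+] → (0.7344, -0.755, 1.435)–(0.7344, -0.755, -0.7749)  len=2.2099
  (v5,v7,v1) [++-] → (0.7344, 0.4077, 1.435)–(0.7344, -0.755, 1.435)  len=1.1627
  (v3,v7,v2) [-+-] → (0.7344, 0.755, 1.435)–(0.7344, 0.755, 0.7749)  len=0.6601
  (v6,v4,v2) [++-] → (0.7344, -0.4077, -1.435)–(0.7344, 0.755, -1.435)  len=1.1627
  (v2,v7,v6) [-++] → (0.7344, 0.755, 0.7749)–(0.7344, 0.755, -1.435)  len=2.2099

Chained into 1 loop(s):
  loop 1: 8 segments, perimeter = 8.7600
Total perimeter = 8.760

loops=1 perimeter=8.760


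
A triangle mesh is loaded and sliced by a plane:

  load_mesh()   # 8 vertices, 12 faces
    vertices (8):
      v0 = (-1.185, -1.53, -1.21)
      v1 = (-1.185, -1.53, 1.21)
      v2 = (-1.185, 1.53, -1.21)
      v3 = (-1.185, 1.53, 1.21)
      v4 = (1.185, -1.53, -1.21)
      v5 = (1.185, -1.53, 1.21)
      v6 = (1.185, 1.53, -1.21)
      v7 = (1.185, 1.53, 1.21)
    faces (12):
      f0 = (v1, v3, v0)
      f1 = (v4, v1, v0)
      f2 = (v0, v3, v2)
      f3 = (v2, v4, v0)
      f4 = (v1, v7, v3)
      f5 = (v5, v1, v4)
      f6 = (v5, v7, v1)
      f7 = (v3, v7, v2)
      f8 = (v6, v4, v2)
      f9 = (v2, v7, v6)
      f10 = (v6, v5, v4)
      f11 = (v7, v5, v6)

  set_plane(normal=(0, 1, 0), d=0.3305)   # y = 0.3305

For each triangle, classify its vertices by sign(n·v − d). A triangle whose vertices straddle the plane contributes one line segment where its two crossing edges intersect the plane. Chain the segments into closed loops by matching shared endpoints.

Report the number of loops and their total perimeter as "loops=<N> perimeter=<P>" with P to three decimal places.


Straddling triangles (8 of 12):
  (v1,v3,v0) [-+-] → (-1.185, 0.3305, 1.21)–(-1.185, 0.3305, 0.261376)  len=0.9486
  (v0,v3,v2) [-++] → (-1.185, 0.3305, 0.261376)–(-1.185, 0.3305, -1.21)  len=1.4714
  (v2,v4,v0) [+--] → (-0.255975, 0.3305, -1.21)–(-1.185, 0.3305, -1.21)  len=0.9290
  (v1,v7,v3) [-++] → (0.255975, 0.3305, 1.21)–(-1.185, 0.3305, 1.21)  len=1.4410
  (v5,v7,v1) [-+-] → (1.185, 0.3305, 1.21)–(0.255975, 0.3305, 1.21)  len=0.9290
  (v6,v4,v2) [+-+] → (1.185, 0.3305, -1.21)–(-0.255975, 0.3305, -1.21)  len=1.4410
  (v6,v5,v4) [+--] → (1.185, 0.3305, -0.261376)–(1.185, 0.3305, -1.21)  len=0.9486
  (v7,v5,v6) [+-+] → (1.185, 0.3305, 1.21)–(1.185, 0.3305, -0.261376)  len=1.4714

Chained into 1 loop(s):
  loop 1: 8 segments, perimeter = 9.5800
Total perimeter = 9.580

loops=1 perimeter=9.580
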